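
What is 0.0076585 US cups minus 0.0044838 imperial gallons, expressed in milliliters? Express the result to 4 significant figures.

-18.57 milliliters

0.0076585 US cup = 1.81191 mL and 0.0044838 imp gal = 20.3838 mL.
1.81191 − 20.3838 ≈ -18.57 mL.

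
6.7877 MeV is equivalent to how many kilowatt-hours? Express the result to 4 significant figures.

1 megaelectronvolt = 4.45049e-20 kWh.
6.7877 × 4.45049e-20 ≈ 3.021e-19 kWh.

3.021e-19 kilowatt-hours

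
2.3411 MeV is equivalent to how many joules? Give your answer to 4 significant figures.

1 megaelectronvolt = 1.60218 × 10^-13 joules.
Thus 2.3411 × 1.60218 × 10^-13 ≈ 3.751 × 10^-13 J.

3.751 × 10^-13 J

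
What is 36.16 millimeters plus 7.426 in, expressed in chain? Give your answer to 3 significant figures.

36.16 mm = 0.00179750 chain and 7.426 in = 0.00937626 chain.
0.00179750 + 0.00937626 ≈ 0.0112 chain.

0.0112 chains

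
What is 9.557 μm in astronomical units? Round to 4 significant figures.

6.388 × 10^-17 au

1 micrometer = 6.68459 × 10^-18 au.
Then 9.557 × 6.68459 × 10^-18 ≈ 6.388 × 10^-17 au.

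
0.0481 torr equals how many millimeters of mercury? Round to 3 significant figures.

1 torr = 1.00000 mmHg.
0.0481 × 1.00000 ≈ 0.0481 mmHg.

0.0481 millimeters of mercury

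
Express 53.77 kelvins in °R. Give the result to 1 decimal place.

96.8 degrees Rankine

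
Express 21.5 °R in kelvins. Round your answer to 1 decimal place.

11.9 kelvins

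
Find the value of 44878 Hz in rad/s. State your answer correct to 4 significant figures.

282000 rad/s

1 hertz = 6.28319 rad/s.
Then 44878 × 6.28319 ≈ 282000 rad/s.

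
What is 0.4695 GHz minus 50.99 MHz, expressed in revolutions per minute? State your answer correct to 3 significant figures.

2.51e+10 rpm

0.4695 GHz = 2.81700e+10 rpm and 50.99 MHz = 3.05940e+9 rpm.
2.81700e+10 − 3.05940e+9 ≈ 2.51e+10 rpm.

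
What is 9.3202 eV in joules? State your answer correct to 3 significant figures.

1 eV = 1.60218e-19 J.
Then 9.3202 × 1.60218e-19 ≈ 1.49e-18 J.

1.49e-18 joules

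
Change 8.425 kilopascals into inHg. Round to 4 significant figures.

2.488 inches of mercury

1 kPa = 0.295300 inches of mercury.
8.425 × 0.295300 ≈ 2.488 inHg.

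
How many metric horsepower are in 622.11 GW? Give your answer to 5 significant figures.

8.4583e+8 PS

1 GW = 1.35962e+6 metric horsepower.
So 622.11 × 1.35962e+6 ≈ 8.4583e+8 PS.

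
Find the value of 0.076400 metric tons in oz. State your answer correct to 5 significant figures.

2694.9 oz

1 t = 35274.0 oz.
Thus 0.076400 × 35274.0 ≈ 2694.9 oz.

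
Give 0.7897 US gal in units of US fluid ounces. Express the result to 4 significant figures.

101.1 US fl oz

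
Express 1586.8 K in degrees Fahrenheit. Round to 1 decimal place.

2396.6 degrees Fahrenheit

K = (°F + 459.67) × 5/9.
Applying the formula gives 2396.6 °F.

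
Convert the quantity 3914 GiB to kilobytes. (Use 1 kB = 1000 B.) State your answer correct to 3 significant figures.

1 gibibyte = 1.07374 × 10^6 kB.
Thus 3914 × 1.07374 × 10^6 ≈ 4.20 × 10^9 kB.

4.20 × 10^9 kilobytes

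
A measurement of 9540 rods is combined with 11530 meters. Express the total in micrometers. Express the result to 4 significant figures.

5.951 × 10^10 micrometers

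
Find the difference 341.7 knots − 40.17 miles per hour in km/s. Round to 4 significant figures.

341.7 kn = 0.175786 km/s and 40.17 mph = 0.0179576 km/s.
0.175786 − 0.0179576 ≈ 0.1578 km/s.

0.1578 km/s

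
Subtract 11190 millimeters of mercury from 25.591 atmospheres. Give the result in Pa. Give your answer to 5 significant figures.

1.1011e+6 Pa

25.591 atm = 2.59301e+6 Pa and 11190 mmHg = 1.49188e+6 Pa.
2.59301e+6 − 1.49188e+6 ≈ 1.1011e+6 Pa.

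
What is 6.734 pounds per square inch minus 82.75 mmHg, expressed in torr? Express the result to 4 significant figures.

6.734 psi = 348.248 torr and 82.75 mmHg = 82.7500 torr.
348.248 − 82.7500 ≈ 265.5 torr.

265.5 torr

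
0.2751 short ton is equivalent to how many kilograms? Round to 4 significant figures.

1 short ton = 907.185 kg.
So 0.2751 × 907.185 ≈ 249.6 kg.

249.6 kg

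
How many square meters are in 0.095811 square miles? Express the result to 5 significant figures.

1 square mile = 2.58999 × 10^6 m².
0.095811 × 2.58999 × 10^6 ≈ 248150 m².

248150 square meters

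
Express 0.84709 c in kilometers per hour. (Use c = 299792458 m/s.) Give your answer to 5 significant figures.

9.1422 × 10^8 kilometers per hour

1 c = 1.07925 × 10^9 km/h.
0.84709 × 1.07925 × 10^9 ≈ 9.1422 × 10^8 km/h.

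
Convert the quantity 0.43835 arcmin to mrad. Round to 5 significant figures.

0.12751 milliradians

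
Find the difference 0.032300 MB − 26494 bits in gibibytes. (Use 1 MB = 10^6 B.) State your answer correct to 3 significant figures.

2.70e-5 gibibytes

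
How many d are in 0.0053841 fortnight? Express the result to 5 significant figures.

0.075377 days

1 fortnight = 14.0000 d.
Thus 0.0053841 × 14.0000 ≈ 0.075377 d.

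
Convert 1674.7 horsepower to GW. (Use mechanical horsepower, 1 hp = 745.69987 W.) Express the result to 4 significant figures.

1 horsepower = 7.45700 × 10^-7 gigawatts.
1674.7 × 7.45700 × 10^-7 ≈ 0.001249 GW.

0.001249 GW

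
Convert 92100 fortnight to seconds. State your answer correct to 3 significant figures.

1.11 × 10^11 seconds

1 fortnight = 1.20960 × 10^6 s.
Then 92100 × 1.20960 × 10^6 ≈ 1.11 × 10^11 s.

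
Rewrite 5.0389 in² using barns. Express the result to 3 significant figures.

3.25e+25 barn

1 square inch = 6.45160e+24 barn.
Thus 5.0389 × 6.45160e+24 ≈ 3.25e+25 barn.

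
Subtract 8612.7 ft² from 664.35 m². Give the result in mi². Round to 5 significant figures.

-5.2431 × 10^-5 mi²

664.35 m² = 0.000256507 mi² and 8612.7 ft² = 0.000308938 mi².
0.000256507 − 0.000308938 ≈ -5.2431 × 10^-5 mi².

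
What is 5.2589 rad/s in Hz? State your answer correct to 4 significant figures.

0.8370 Hz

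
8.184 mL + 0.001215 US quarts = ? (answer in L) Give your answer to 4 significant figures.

0.009334 L

8.184 mL = 0.00818400 L and 0.001215 US qt = 0.00114982 L.
0.00818400 + 0.00114982 ≈ 0.009334 L.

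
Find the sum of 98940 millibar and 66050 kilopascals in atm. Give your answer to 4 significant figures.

98940 mbar = 97.6462 atm and 66050 kPa = 651.863 atm.
97.6462 + 651.863 ≈ 749.5 atm.

749.5 atm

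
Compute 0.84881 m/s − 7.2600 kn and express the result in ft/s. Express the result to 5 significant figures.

0.84881 m/s = 2.78481 ft/s and 7.2600 kn = 12.2535 ft/s.
2.78481 − 12.2535 ≈ -9.4687 ft/s.

-9.4687 ft/s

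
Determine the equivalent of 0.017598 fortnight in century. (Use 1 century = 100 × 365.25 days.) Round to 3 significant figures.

1 fortnight = 0.000383299 century.
So 0.017598 × 0.000383299 ≈ 6.75e-6 century.

6.75e-6 century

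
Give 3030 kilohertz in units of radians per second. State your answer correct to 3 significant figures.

1 kHz = 6283.19 rad/s.
So 3030 × 6283.19 ≈ 1.90 × 10^7 rad/s.

1.90 × 10^7 rad/s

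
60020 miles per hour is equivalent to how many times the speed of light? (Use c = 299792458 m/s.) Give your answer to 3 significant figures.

8.95 × 10^-5 c

1 mph = 1.49116 × 10^-9 c.
60020 × 1.49116 × 10^-9 ≈ 8.95 × 10^-5 c.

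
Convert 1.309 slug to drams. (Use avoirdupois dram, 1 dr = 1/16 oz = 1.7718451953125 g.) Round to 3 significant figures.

10800 dr

1 slug = 8236.56 drams.
Then 1.309 × 8236.56 ≈ 10800 dr.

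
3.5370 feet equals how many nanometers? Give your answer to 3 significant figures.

1 ft = 3.04800 × 10^8 nm.
So 3.5370 × 3.04800 × 10^8 ≈ 1.08 × 10^9 nm.

1.08 × 10^9 nm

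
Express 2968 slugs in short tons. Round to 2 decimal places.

47.75 short tons

1 slug = 0.0160870 short tons.
Then 2968 × 0.0160870 ≈ 47.75 short ton.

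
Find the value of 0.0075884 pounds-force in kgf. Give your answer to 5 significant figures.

1 pound-force = 0.453592 kgf.
Then 0.0075884 × 0.453592 ≈ 0.0034420 kgf.

0.0034420 kilograms-force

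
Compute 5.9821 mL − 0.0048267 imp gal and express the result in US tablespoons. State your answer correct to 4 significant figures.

-1.079 US tbsp

5.9821 mL = 0.404558 US tbsp and 0.0048267 imp gal = 1.48394 US tbsp.
0.404558 − 1.48394 ≈ -1.079 US tbsp.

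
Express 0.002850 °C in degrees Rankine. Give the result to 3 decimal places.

491.675 degrees Rankine

°R = (°C + 273.15) × 9/5.
Applying the formula gives 491.675 °R.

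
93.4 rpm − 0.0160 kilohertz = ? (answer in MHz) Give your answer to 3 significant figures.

-1.44 × 10^-5 MHz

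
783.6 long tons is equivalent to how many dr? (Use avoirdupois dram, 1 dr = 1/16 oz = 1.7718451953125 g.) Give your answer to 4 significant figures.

1 long ton = 573440 dr.
Then 783.6 × 573440 ≈ 4.493 × 10^8 dr.

4.493 × 10^8 drams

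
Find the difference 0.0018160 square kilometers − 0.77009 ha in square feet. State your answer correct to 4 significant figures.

-63340 square feet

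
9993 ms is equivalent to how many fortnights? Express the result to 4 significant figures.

1 ms = 8.26720e-10 fortnight.
So 9993 × 8.26720e-10 ≈ 8.261e-6 fortnight.

8.261e-6 fortnight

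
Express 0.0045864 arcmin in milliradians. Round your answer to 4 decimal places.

1 arcmin = 0.290888 mrad.
So 0.0045864 × 0.290888 ≈ 0.0013 mrad.

0.0013 mrad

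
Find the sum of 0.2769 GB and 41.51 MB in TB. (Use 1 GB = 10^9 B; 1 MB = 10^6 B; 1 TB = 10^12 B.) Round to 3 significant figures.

0.2769 GB = 0.000276900 TB and 41.51 MB = 4.15100e-5 TB.
0.000276900 + 4.15100e-5 ≈ 0.000318 TB.

0.000318 TB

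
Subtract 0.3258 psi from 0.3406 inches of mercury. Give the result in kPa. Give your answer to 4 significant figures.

-1.093 kPa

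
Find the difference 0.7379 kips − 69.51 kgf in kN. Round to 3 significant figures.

2.60 kN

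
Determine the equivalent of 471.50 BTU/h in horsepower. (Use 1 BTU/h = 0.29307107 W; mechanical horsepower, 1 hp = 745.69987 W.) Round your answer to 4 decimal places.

0.1853 horsepower

1 BTU per hour = 0.000393015 hp.
471.50 × 0.000393015 ≈ 0.1853 hp.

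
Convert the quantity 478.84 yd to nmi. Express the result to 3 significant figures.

0.236 nmi

1 yard = 0.000493737 nautical miles.
Then 478.84 × 0.000493737 ≈ 0.236 nmi.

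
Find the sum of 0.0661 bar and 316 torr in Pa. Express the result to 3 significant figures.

0.0661 bar = 6610.00 Pa and 316 torr = 42129.9 Pa.
6610.00 + 42129.9 ≈ 48700 Pa.

48700 pascals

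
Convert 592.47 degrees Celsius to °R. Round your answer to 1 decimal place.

1558.1 °R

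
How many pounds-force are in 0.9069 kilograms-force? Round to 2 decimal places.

2.00 lbf

1 kgf = 2.20462 lbf.
So 0.9069 × 2.20462 ≈ 2.00 lbf.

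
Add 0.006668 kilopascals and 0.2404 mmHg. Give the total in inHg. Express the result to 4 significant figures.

0.01143 inHg

0.006668 kPa = 0.00196906 inHg and 0.2404 mmHg = 0.00946457 inHg.
0.00196906 + 0.00946457 ≈ 0.01143 inHg.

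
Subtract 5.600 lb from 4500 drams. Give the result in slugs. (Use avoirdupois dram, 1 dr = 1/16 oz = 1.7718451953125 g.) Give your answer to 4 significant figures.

4500 dr = 0.546345 slug and 5.600 lb = 0.174053 slug.
0.546345 − 0.174053 ≈ 0.3723 slug.

0.3723 slug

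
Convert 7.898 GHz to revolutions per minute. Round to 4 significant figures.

1 GHz = 6.00000 × 10^10 revolutions per minute.
So 7.898 × 6.00000 × 10^10 ≈ 4.739 × 10^11 rpm.

4.739 × 10^11 rpm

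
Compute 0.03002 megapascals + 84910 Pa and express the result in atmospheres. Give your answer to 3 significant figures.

0.03002 MPa = 0.296274 atm and 84910 Pa = 0.837997 atm.
0.296274 + 0.837997 ≈ 1.13 atm.

1.13 atm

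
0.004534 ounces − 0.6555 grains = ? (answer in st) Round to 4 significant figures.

1.355e-5 st

0.004534 oz = 2.02411e-5 st and 0.6555 gr = 6.68878e-6 st.
2.02411e-5 − 6.68878e-6 ≈ 1.355e-5 st.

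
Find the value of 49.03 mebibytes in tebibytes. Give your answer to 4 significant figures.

4.676e-5 TiB

1 MiB = 9.53674e-7 TiB.
Then 49.03 × 9.53674e-7 ≈ 4.676e-5 TiB.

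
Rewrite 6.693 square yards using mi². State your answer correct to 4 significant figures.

1 yd² = 3.22831 × 10^-7 mi².
Thus 6.693 × 3.22831 × 10^-7 ≈ 2.161 × 10^-6 mi².

2.161 × 10^-6 mi²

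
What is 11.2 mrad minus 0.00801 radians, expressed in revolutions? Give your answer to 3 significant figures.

0.000508 revolutions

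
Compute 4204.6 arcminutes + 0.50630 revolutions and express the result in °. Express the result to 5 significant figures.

252.34 degrees

4204.6 arcmin = 70.0767 ° and 0.50630 rev = 182.268 °.
70.0767 + 182.268 ≈ 252.34 °.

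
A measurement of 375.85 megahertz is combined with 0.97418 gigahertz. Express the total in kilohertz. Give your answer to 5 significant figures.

1.3500e+6 kHz

375.85 MHz = 375850 kHz and 0.97418 GHz = 974180 kHz.
375850 + 974180 ≈ 1.3500e+6 kHz.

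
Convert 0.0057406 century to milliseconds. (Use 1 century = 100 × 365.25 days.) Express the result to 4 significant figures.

1 century = 3.15576 × 10^12 milliseconds.
So 0.0057406 × 3.15576 × 10^12 ≈ 1.812 × 10^10 ms.

1.812 × 10^10 milliseconds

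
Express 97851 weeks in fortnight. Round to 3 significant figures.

48900 fortnights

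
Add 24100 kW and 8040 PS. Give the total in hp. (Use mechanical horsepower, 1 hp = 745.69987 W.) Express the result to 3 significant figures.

40200 hp

24100 kW = 32318.6 hp and 8040 PS = 7930.01 hp.
32318.6 + 7930.01 ≈ 40200 hp.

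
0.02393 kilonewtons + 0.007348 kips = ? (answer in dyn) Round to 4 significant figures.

5.662e+6 dyn

0.02393 kN = 2.39300e+6 dyn and 0.007348 kip = 3.26855e+6 dyn.
2.39300e+6 + 3.26855e+6 ≈ 5.662e+6 dyn.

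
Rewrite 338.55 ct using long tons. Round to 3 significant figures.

6.66e-5 long ton

1 carat = 1.96841e-7 long ton.
338.55 × 1.96841e-7 ≈ 6.66e-5 long ton.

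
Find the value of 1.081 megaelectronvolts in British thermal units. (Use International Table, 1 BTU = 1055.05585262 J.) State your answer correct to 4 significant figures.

1.642e-16 BTU

1 megaelectronvolt = 1.51857e-16 BTU.
1.081 × 1.51857e-16 ≈ 1.642e-16 BTU.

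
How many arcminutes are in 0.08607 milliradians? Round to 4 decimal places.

0.2959 arcmin

1 milliradian = 3.43775 arcminutes.
Thus 0.08607 × 3.43775 ≈ 0.2959 arcmin.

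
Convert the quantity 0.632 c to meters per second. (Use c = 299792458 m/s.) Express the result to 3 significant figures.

1 speed of light = 2.99792e+8 m/s.
0.632 × 2.99792e+8 ≈ 1.89e+8 m/s.

1.89e+8 m/s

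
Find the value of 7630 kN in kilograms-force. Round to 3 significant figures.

778000 kgf

1 kilonewton = 101.972 kgf.
So 7630 × 101.972 ≈ 778000 kgf.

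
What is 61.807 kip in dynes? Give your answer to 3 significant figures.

2.75 × 10^10 dyn

1 kip = 4.44822 × 10^8 dynes.
So 61.807 × 4.44822 × 10^8 ≈ 2.75 × 10^10 dyn.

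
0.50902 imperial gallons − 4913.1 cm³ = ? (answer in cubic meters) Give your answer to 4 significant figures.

0.50902 imp gal = 0.00231405 m³ and 4913.1 cm³ = 0.00491310 m³.
0.00231405 − 0.00491310 ≈ -0.002599 m³.

-0.002599 m³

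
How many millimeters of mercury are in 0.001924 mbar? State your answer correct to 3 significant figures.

0.00144 millimeters of mercury

1 mbar = 0.750062 millimeters of mercury.
Thus 0.001924 × 0.750062 ≈ 0.00144 mmHg.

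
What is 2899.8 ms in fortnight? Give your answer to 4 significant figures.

1 ms = 8.26720e-10 fortnight.
Then 2899.8 × 8.26720e-10 ≈ 2.397e-6 fortnight.

2.397e-6 fortnights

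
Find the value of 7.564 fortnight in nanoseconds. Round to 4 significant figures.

1 fortnight = 1.20960e+15 ns.
So 7.564 × 1.20960e+15 ≈ 9.149e+15 ns.

9.149e+15 nanoseconds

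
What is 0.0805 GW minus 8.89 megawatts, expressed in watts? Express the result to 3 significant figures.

7.16 × 10^7 watts

0.0805 GW = 8.05000 × 10^7 W and 8.89 MW = 8.89000 × 10^6 W.
8.05000 × 10^7 − 8.89000 × 10^6 ≈ 7.16 × 10^7 W.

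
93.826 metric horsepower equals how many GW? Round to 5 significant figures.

1 metric horsepower = 7.35499e-7 GW.
Thus 93.826 × 7.35499e-7 ≈ 6.9009e-5 GW.

6.9009e-5 GW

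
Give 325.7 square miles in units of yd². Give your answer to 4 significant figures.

1.009 × 10^9 yd²

1 mi² = 3.09760 × 10^6 yd².
325.7 × 3.09760 × 10^6 ≈ 1.009 × 10^9 yd².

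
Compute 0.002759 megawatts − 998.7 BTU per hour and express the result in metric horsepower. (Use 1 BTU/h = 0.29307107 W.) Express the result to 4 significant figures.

0.002759 MW = 3.75120 PS and 998.7 BTU/h = 0.397948 PS.
3.75120 − 0.397948 ≈ 3.353 PS.

3.353 PS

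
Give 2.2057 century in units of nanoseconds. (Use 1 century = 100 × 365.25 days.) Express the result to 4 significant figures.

1 century = 3.15576e+18 ns.
So 2.2057 × 3.15576e+18 ≈ 6.961e+18 ns.

6.961e+18 ns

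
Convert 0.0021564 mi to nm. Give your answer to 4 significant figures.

1 mi = 1.60934e+12 nm.
0.0021564 × 1.60934e+12 ≈ 3.470e+9 nm.

3.470e+9 nanometers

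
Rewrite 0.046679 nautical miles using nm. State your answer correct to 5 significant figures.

1 nautical mile = 1.85200 × 10^12 nanometers.
Thus 0.046679 × 1.85200 × 10^12 ≈ 8.6450 × 10^10 nm.

8.6450 × 10^10 nm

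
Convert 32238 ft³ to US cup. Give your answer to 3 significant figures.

1 ft³ = 119.688 US cups.
So 32238 × 119.688 ≈ 3.86e+6 US cup.

3.86e+6 US cup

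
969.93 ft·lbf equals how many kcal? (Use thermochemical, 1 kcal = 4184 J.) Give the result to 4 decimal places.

1 foot-pound = 0.000324048 kcal.
Then 969.93 × 0.000324048 ≈ 0.3143 kcal.

0.3143 kilocalories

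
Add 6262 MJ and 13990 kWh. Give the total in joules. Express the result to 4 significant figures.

5.663e+10 J

6262 MJ = 6.26200e+9 J and 13990 kWh = 5.03640e+10 J.
6.26200e+9 + 5.03640e+10 ≈ 5.663e+10 J.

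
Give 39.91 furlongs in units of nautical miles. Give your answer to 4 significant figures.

4.335 nmi

1 furlong = 0.108622 nautical miles.
So 39.91 × 0.108622 ≈ 4.335 nmi.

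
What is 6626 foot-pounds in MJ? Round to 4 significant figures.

1 ft·lbf = 1.35582e-6 MJ.
So 6626 × 1.35582e-6 ≈ 0.008984 MJ.

0.008984 megajoules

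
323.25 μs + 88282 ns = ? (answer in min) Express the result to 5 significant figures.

6.8589e-6 min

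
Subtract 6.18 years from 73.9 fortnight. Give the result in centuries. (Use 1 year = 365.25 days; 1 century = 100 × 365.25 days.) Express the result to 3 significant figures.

73.9 fortnight = 0.0283258 century and 6.18 yr = 0.0618000 century.
0.0283258 − 0.0618000 ≈ -0.0335 century.

-0.0335 centuries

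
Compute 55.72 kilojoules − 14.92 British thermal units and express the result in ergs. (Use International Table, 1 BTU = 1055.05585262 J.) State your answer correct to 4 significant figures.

3.998 × 10^11 ergs

55.72 kJ = 5.57200 × 10^11 erg and 14.92 BTU = 1.57414 × 10^11 erg.
5.57200 × 10^11 − 1.57414 × 10^11 ≈ 3.998 × 10^11 erg.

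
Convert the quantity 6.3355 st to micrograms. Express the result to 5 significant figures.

4.0232e+10 micrograms

1 stone = 6.35029e+9 μg.
So 6.3355 × 6.35029e+9 ≈ 4.0232e+10 μg.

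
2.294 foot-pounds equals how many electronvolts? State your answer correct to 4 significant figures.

1.941 × 10^19 eV

1 foot-pound = 8.46235 × 10^18 electronvolts.
Thus 2.294 × 8.46235 × 10^18 ≈ 1.941 × 10^19 eV.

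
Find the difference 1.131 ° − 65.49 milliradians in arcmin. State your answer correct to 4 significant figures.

1.131 ° = 67.8600 arcmin and 65.49 mrad = 225.138 arcmin.
67.8600 − 225.138 ≈ -157.3 arcmin.

-157.3 arcmin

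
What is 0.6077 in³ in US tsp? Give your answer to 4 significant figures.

1 cubic inch = 3.32468 US teaspoons.
Thus 0.6077 × 3.32468 ≈ 2.020 US tsp.

2.020 US tsp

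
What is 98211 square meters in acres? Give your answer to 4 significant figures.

24.27 acre

1 m² = 0.000247105 acre.
So 98211 × 0.000247105 ≈ 24.27 acre.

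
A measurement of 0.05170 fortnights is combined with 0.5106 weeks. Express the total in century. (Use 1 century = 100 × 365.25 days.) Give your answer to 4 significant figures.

0.05170 fortnight = 1.98166e-5 century and 0.5106 wk = 9.78563e-5 century.
1.98166e-5 + 9.78563e-5 ≈ 0.0001177 century.

0.0001177 centuries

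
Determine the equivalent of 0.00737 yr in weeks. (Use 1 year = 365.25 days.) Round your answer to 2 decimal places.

0.38 weeks

1 yr = 52.1786 wk.
Then 0.00737 × 52.1786 ≈ 0.38 wk.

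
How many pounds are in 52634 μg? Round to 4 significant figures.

1 microgram = 2.20462e-9 pounds.
52634 × 2.20462e-9 ≈ 0.0001160 lb.

0.0001160 lb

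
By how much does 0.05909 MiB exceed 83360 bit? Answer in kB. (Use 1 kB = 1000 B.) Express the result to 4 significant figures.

0.05909 MiB = 61.9604 kB and 83360 bit = 10.4200 kB.
61.9604 − 10.4200 ≈ 51.54 kB.

51.54 kB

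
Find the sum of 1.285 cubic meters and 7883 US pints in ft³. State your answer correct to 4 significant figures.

1.285 m³ = 45.3793 ft³ and 7883 US pt = 131.725 ft³.
45.3793 + 131.725 ≈ 177.1 ft³.

177.1 ft³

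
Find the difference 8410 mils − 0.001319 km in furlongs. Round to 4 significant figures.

8410 mil = 0.00106187 furlong and 0.001319 km = 0.00655671 furlong.
0.00106187 − 0.00655671 ≈ -0.005495 furlong.

-0.005495 furlong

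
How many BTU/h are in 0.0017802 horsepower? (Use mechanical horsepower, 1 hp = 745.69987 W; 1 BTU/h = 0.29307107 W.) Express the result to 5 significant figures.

1 horsepower = 2544.43 BTU/h.
Then 0.0017802 × 2544.43 ≈ 4.5296 BTU/h.

4.5296 BTU per hour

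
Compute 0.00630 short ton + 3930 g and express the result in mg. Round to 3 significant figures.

9.65e+6 mg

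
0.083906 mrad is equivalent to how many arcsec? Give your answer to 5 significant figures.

1 milliradian = 206.265 arcsec.
Thus 0.083906 × 206.265 ≈ 17.307 arcsec.

17.307 arcsec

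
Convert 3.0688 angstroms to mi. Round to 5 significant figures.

1 angstrom = 6.21371e-14 mi.
3.0688 × 6.21371e-14 ≈ 1.9069e-13 mi.

1.9069e-13 miles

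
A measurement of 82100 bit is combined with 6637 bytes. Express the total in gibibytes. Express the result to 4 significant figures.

82100 bit = 9.55770 × 10^-6 GiB and 6637 B = 6.18119 × 10^-6 GiB.
9.55770 × 10^-6 + 6.18119 × 10^-6 ≈ 1.574 × 10^-5 GiB.

1.574 × 10^-5 gibibytes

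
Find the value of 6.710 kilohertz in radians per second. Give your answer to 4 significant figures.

42160 radians per second

1 kilohertz = 6283.19 rad/s.
6.710 × 6283.19 ≈ 42160 rad/s.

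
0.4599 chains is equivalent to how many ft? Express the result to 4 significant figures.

30.35 ft

1 chain = 66.0000 ft.
Then 0.4599 × 66.0000 ≈ 30.35 ft.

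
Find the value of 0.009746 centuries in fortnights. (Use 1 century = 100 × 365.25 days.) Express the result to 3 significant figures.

25.4 fortnight

1 century = 2608.93 fortnights.
Thus 0.009746 × 2608.93 ≈ 25.4 fortnight.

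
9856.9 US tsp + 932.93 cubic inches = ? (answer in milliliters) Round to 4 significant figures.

9856.9 US tsp = 48583.9 mL and 932.93 in³ = 15288.0 mL.
48583.9 + 15288.0 ≈ 63870 mL.

63870 mL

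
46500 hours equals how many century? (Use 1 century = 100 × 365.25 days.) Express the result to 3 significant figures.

0.0530 century

1 hour = 1.14077e-6 century.
Thus 46500 × 1.14077e-6 ≈ 0.0530 century.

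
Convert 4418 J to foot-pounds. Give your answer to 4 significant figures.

1 joule = 0.737562 ft·lbf.
Then 4418 × 0.737562 ≈ 3259 ft·lbf.

3259 ft·lbf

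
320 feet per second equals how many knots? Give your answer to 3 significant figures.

190 knots

1 ft/s = 0.592484 kn.
Then 320 × 0.592484 ≈ 190 kn.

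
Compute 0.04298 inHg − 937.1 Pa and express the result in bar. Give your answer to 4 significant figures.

0.04298 inHg = 0.00145547 bar and 937.1 Pa = 0.00937100 bar.
0.00145547 − 0.00937100 ≈ -0.007916 bar.

-0.007916 bar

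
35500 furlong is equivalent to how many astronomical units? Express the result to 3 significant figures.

4.77e-5 astronomical units

1 furlong = 1.34473e-9 au.
35500 × 1.34473e-9 ≈ 4.77e-5 au.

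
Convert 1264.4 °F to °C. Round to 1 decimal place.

°F = °C × 9/5 + 32.
Applying the formula gives 684.7 °C.

684.7 degrees Celsius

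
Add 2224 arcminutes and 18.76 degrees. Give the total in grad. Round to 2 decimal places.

62.03 grad

2224 arcmin = 41.1852 grad and 18.76 ° = 20.8444 grad.
41.1852 + 20.8444 ≈ 62.03 grad.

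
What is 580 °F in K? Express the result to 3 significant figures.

K = (°F + 459.67) × 5/9.
Applying the formula gives 578 K.

578 K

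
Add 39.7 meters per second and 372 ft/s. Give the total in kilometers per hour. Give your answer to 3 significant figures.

39.7 m/s = 142.920 km/h and 372 ft/s = 408.188 km/h.
142.920 + 408.188 ≈ 551 km/h.

551 km/h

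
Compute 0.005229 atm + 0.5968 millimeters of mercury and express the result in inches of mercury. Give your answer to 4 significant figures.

0.1800 inHg

0.005229 atm = 0.156458 inHg and 0.5968 mmHg = 0.0234961 inHg.
0.156458 + 0.0234961 ≈ 0.1800 inHg.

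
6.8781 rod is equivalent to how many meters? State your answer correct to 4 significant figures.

1 rod = 5.02920 meters.
Thus 6.8781 × 5.02920 ≈ 34.59 m.

34.59 m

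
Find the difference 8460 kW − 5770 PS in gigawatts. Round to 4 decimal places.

0.0042 gigawatts

8460 kW = 0.00846000 GW and 5770 PS = 0.00424383 GW.
0.00846000 − 0.00424383 ≈ 0.0042 GW.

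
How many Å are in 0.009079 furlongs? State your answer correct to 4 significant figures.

1 furlong = 2.01168e+12 Å.
0.009079 × 2.01168e+12 ≈ 1.826e+10 Å.

1.826e+10 angstroms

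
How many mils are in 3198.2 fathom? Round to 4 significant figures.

1 fathom = 72000.0 mils.
3198.2 × 72000.0 ≈ 2.303e+8 mil.

2.303e+8 mils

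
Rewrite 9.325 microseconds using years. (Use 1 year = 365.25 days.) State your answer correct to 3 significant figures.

2.95 × 10^-13 years

1 μs = 3.16881 × 10^-14 yr.
So 9.325 × 3.16881 × 10^-14 ≈ 2.95 × 10^-13 yr.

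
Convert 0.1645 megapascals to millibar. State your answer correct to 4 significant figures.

1 megapascal = 10000.0 mbar.
Thus 0.1645 × 10000.0 ≈ 1645 mbar.

1645 mbar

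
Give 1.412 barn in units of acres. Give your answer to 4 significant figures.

3.489 × 10^-32 acre

1 barn = 2.47105 × 10^-32 acres.
So 1.412 × 2.47105 × 10^-32 ≈ 3.489 × 10^-32 acre.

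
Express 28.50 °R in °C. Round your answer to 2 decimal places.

°R = (°C + 273.15) × 9/5.
Applying the formula gives -257.32 °C.

-257.32 degrees Celsius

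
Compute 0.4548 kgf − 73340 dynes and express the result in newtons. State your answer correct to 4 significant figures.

0.4548 kgf = 4.46006 N and 73340 dyn = 0.733400 N.
4.46006 − 0.733400 ≈ 3.727 N.

3.727 N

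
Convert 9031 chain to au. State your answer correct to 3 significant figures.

1 chain = 1.34473 × 10^-10 au.
9031 × 1.34473 × 10^-10 ≈ 1.21 × 10^-6 au.

1.21 × 10^-6 au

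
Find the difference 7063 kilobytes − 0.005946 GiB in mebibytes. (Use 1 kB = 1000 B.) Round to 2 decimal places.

7063 kB = 6.73580 MiB and 0.005946 GiB = 6.08870 MiB.
6.73580 − 6.08870 ≈ 0.65 MiB.

0.65 mebibytes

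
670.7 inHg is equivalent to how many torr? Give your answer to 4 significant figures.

17040 torr

1 inch of mercury = 25.4000 torr.
Then 670.7 × 25.4000 ≈ 17040 torr.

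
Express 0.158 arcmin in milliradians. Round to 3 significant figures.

1 arcminute = 0.290888 milliradians.
0.158 × 0.290888 ≈ 0.0460 mrad.

0.0460 mrad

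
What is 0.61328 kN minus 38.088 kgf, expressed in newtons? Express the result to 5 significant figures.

0.61328 kN = 613.280 N and 38.088 kgf = 373.516 N.
613.280 − 373.516 ≈ 239.76 N.

239.76 newtons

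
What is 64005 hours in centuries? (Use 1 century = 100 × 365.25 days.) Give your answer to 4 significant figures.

0.07302 century

1 hour = 1.140771 × 10^-6 century.
64005 × 1.140771 × 10^-6 ≈ 0.07302 century.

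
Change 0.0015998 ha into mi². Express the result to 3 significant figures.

6.18 × 10^-6 square miles

1 ha = 0.00386102 square miles.
So 0.0015998 × 0.00386102 ≈ 6.18 × 10^-6 mi².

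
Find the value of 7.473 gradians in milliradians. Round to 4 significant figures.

1 grad = 15.7080 mrad.
Then 7.473 × 15.7080 ≈ 117.4 mrad.

117.4 mrad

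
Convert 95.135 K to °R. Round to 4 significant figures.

171.2 °R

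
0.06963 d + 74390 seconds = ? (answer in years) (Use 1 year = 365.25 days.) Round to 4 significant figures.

0.06963 d = 0.000190637 yr and 74390 s = 0.00235728 yr.
0.000190637 + 0.00235728 ≈ 0.002548 yr.

0.002548 years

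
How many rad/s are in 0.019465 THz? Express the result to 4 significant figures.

1.223e+11 radians per second

1 terahertz = 6.28319e+12 radians per second.
So 0.019465 × 6.28319e+12 ≈ 1.223e+11 rad/s.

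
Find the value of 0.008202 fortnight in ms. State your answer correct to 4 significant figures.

9.921 × 10^6 ms

1 fortnight = 1.20960 × 10^9 milliseconds.
Thus 0.008202 × 1.20960 × 10^9 ≈ 9.921 × 10^6 ms.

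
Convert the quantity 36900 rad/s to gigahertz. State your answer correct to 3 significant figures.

5.87 × 10^-6 GHz

1 rad/s = 1.59155 × 10^-10 GHz.
36900 × 1.59155 × 10^-10 ≈ 5.87 × 10^-6 GHz.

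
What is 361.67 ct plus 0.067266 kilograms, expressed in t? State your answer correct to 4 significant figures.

0.0001396 metric tons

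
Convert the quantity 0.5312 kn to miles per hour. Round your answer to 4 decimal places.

0.6113 miles per hour

1 kn = 1.15078 mph.
0.5312 × 1.15078 ≈ 0.6113 mph.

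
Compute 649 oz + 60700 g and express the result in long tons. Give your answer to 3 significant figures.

0.0778 long tons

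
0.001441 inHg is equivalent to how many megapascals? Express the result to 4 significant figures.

4.880 × 10^-6 megapascals

1 inHg = 0.00338639 megapascals.
0.001441 × 0.00338639 ≈ 4.880 × 10^-6 MPa.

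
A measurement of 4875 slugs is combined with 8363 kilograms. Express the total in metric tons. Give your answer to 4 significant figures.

79.51 t

4875 slug = 71.1453 t and 8363 kg = 8.36300 t.
71.1453 + 8.36300 ≈ 79.51 t.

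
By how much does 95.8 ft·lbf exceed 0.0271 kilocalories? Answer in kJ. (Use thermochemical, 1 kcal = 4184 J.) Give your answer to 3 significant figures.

0.0165 kJ

95.8 ft·lbf = 0.129887 kJ and 0.0271 kcal = 0.113386 kJ.
0.129887 − 0.113386 ≈ 0.0165 kJ.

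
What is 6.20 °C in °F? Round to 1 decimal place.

43.2 °F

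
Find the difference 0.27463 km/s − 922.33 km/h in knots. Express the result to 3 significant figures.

35.8 knots

0.27463 km/s = 533.838 kn and 922.33 km/h = 498.018 kn.
533.838 − 498.018 ≈ 35.8 kn.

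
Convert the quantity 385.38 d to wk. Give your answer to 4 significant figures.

55.05 wk

1 d = 0.142857 wk.
So 385.38 × 0.142857 ≈ 55.05 wk.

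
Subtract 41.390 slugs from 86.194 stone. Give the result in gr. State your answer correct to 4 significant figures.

-874800 grains

86.194 st = 8.44701 × 10^6 gr and 41.390 slug = 9.32179 × 10^6 gr.
8.44701 × 10^6 − 9.32179 × 10^6 ≈ -874800 gr.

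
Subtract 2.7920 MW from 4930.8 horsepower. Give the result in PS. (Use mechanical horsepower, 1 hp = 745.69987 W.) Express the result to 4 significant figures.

4930.8 hp = 4999.19 PS and 2.7920 MW = 3796.06 PS.
4999.19 − 3796.06 ≈ 1203 PS.

1203 PS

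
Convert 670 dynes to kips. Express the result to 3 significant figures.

1.51e-6 kip

1 dyn = 2.24809e-9 kips.
Then 670 × 2.24809e-9 ≈ 1.51e-6 kip.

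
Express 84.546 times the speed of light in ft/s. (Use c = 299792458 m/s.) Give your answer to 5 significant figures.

1 c = 9.83571 × 10^8 ft/s.
So 84.546 × 9.83571 × 10^8 ≈ 8.3157 × 10^10 ft/s.

8.3157 × 10^10 ft/s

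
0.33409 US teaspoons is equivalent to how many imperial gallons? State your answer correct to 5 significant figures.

0.00036222 imperial gallons

1 US tsp = 0.00108421 imp gal.
0.33409 × 0.00108421 ≈ 0.00036222 imp gal.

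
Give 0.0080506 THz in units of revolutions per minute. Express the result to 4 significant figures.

1 terahertz = 6.00000e+13 revolutions per minute.
So 0.0080506 × 6.00000e+13 ≈ 4.830e+11 rpm.

4.830e+11 rpm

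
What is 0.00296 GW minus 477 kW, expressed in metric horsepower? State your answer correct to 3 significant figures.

3380 PS

0.00296 GW = 4024.48 PS and 477 kW = 648.540 PS.
4024.48 − 648.540 ≈ 3380 PS.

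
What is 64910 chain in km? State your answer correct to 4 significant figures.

1 chain = 0.0201168 km.
Then 64910 × 0.0201168 ≈ 1306 km.

1306 km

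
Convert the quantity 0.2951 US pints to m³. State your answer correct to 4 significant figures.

0.0001396 m³

1 US pint = 0.000473176 cubic meters.
Thus 0.2951 × 0.000473176 ≈ 0.0001396 m³.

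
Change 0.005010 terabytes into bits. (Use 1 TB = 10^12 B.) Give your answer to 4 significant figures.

4.008e+10 bit

1 terabyte = 8.00000e+12 bits.
0.005010 × 8.00000e+12 ≈ 4.008e+10 bit.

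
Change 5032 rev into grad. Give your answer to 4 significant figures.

1 rev = 400.000 gradians.
So 5032 × 400.000 ≈ 2.013e+6 grad.

2.013e+6 gradians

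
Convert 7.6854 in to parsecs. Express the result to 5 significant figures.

6.3263 × 10^-18 pc

1 in = 8.23158 × 10^-19 pc.
Then 7.6854 × 8.23158 × 10^-19 ≈ 6.3263 × 10^-18 pc.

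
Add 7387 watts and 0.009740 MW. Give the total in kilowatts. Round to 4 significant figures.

17.13 kilowatts

7387 W = 7.38700 kW and 0.009740 MW = 9.74000 kW.
7.38700 + 9.74000 ≈ 17.13 kW.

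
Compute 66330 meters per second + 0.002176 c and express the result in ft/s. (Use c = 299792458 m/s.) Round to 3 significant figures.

2.36 × 10^6 ft/s

66330 m/s = 217618 ft/s and 0.002176 c = 2.14025 × 10^6 ft/s.
217618 + 2.14025 × 10^6 ≈ 2.36 × 10^6 ft/s.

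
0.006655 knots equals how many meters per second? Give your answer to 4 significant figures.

0.003424 meters per second

1 knot = 0.514444 m/s.
So 0.006655 × 0.514444 ≈ 0.003424 m/s.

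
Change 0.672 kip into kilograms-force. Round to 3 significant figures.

305 kilograms-force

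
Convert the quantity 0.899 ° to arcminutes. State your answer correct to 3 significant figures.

53.9 arcmin

1 ° = 60.0000 arcminutes.
Thus 0.899 × 60.0000 ≈ 53.9 arcmin.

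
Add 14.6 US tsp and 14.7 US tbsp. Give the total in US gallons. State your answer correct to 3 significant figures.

14.6 US tsp = 0.0190104 US gal and 14.7 US tbsp = 0.0574219 US gal.
0.0190104 + 0.0574219 ≈ 0.0764 US gal.

0.0764 US gal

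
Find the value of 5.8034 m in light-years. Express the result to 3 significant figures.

6.13 × 10^-16 light-years

1 m = 1.05700 × 10^-16 ly.
Then 5.8034 × 1.05700 × 10^-16 ≈ 6.13 × 10^-16 ly.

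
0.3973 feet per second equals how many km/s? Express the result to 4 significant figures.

1 ft/s = 0.000304800 km/s.
So 0.3973 × 0.000304800 ≈ 0.0001211 km/s.

0.0001211 kilometers per second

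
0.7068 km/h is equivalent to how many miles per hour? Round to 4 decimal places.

0.4392 mph

1 kilometer per hour = 0.621371 mph.
So 0.7068 × 0.621371 ≈ 0.4392 mph.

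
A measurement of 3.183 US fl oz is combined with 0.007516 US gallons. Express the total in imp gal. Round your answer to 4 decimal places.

0.0270 imp gal

3.183 US fl oz = 0.0207063 imp gal and 0.007516 US gal = 0.00625838 imp gal.
0.0207063 + 0.00625838 ≈ 0.0270 imp gal.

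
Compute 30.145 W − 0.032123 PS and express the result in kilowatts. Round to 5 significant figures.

0.0065186 kW

30.145 W = 0.0301450 kW and 0.032123 PS = 0.0236264 kW.
0.0301450 − 0.0236264 ≈ 0.0065186 kW.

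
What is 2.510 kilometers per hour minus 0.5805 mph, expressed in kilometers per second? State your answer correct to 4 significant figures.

0.0004377 km/s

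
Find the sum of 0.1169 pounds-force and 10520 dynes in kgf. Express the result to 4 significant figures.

0.1169 lbf = 0.0530249 kgf and 10520 dyn = 0.0107274 kgf.
0.0530249 + 0.0107274 ≈ 0.06375 kgf.

0.06375 kgf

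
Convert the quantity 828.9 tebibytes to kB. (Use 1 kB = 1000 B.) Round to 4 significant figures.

9.114e+11 kB

1 TiB = 1.09951e+9 kB.
828.9 × 1.09951e+9 ≈ 9.114e+11 kB.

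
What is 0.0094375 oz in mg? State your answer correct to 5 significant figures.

267.55 mg

1 ounce = 28349.5 mg.
Then 0.0094375 × 28349.5 ≈ 267.55 mg.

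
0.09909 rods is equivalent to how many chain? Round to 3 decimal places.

1 rod = 0.250000 chain.
So 0.09909 × 0.250000 ≈ 0.025 chain.

0.025 chain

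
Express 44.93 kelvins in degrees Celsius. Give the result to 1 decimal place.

-228.2 degrees Celsius

K = °C + 273.15.
Applying the formula gives -228.2 °C.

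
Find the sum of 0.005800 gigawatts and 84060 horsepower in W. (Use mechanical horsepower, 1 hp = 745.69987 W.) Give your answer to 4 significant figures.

6.848e+7 W

0.005800 GW = 5.80000e+6 W and 84060 hp = 6.26835e+7 W.
5.80000e+6 + 6.26835e+7 ≈ 6.848e+7 W.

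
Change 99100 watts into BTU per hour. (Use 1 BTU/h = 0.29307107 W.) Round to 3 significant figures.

1 watt = 3.41214 BTU per hour.
Thus 99100 × 3.41214 ≈ 338000 BTU/h.

338000 BTU/h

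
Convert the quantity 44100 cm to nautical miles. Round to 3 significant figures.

0.238 nmi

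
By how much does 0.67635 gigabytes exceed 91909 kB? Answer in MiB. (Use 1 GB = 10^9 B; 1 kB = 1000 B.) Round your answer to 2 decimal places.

557.37 mebibytes

0.67635 GB = 645.018 MiB and 91909 kB = 87.6513 MiB.
645.018 − 87.6513 ≈ 557.37 MiB.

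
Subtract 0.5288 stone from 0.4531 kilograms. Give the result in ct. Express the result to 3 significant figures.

-14500 carats

0.4531 kg = 2265.50 ct and 0.5288 st = 16790.2 ct.
2265.50 − 16790.2 ≈ -14500 ct.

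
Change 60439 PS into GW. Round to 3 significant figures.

0.0445 GW

1 PS = 7.35499 × 10^-7 GW.
Thus 60439 × 7.35499 × 10^-7 ≈ 0.0445 GW.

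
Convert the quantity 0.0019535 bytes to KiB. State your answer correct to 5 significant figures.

1.9077 × 10^-6 KiB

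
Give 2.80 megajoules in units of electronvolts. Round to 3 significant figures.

1 MJ = 6.24151 × 10^24 eV.
2.80 × 6.24151 × 10^24 ≈ 1.75 × 10^25 eV.

1.75 × 10^25 eV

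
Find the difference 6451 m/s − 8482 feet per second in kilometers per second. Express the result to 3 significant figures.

6451 m/s = 6.45100 km/s and 8482 ft/s = 2.58531 km/s.
6.45100 − 2.58531 ≈ 3.87 km/s.

3.87 kilometers per second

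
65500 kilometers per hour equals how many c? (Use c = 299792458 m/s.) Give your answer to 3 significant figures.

6.07e-5 c

1 kilometer per hour = 9.26567e-10 c.
65500 × 9.26567e-10 ≈ 6.07e-5 c.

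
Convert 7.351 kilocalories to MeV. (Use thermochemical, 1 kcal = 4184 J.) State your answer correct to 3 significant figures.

1 kcal = 2.61145 × 10^16 megaelectronvolts.
Then 7.351 × 2.61145 × 10^16 ≈ 1.92 × 10^17 MeV.

1.92 × 10^17 MeV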